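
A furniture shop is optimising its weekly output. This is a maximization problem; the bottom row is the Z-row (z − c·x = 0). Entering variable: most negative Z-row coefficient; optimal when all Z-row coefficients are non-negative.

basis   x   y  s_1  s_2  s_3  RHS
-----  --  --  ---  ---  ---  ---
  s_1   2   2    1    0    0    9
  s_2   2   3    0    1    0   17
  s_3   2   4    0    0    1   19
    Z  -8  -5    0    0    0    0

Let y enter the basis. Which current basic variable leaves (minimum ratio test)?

Column y entries and ratios — s_1: 9/2 = 9/2; s_2: 17/3 = 17/3; s_3: 19/4 = 19/4.
Smallest ratio is 9/2 in the row of s_1, so s_1 leaves.

s_1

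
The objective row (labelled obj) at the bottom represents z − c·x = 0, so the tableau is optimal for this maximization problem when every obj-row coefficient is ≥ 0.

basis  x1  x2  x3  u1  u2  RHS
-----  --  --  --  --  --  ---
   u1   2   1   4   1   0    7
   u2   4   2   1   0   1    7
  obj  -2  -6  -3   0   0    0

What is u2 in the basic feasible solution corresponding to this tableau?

7

u2 is basic (row 2); its value is the RHS of that row, 7.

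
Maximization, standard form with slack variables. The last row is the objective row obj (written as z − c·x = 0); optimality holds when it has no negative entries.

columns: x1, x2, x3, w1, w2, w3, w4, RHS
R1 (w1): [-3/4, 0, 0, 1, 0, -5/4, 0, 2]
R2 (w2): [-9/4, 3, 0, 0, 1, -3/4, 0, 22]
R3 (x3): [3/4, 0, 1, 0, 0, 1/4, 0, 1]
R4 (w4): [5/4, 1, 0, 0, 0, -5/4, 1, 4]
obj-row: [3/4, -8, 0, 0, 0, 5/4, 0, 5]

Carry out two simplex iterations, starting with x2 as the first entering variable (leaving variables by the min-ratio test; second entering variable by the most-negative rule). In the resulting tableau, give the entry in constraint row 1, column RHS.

37/6

Ratio test on column x2 — row 1: entry 0 ≤ 0; row 2: 22/3 = 22/3; row 3: entry 0 ≤ 0; row 4: 4/1 = 4. Minimum is 4 at row 4 (w4 leaves); pivot element 1.
Divide row 4 by 1; eliminate column x2 from the other rows.
Second iteration: most negative obj-row entry is -35/4 in column w3, so w3 enters.
Ratio test on column w3 — row 1: entry -5/4 ≤ 0; row 2: 10/3 = 10/3; row 3: 1/(1/4) = 4; row 4: entry -5/4 ≤ 0. Minimum is 10/3 at row 2 (w2 leaves); pivot element 3.
Divide row 2 by 3; eliminate column w3 from the other rows.
After both pivots, the entry at constraint row 1, column RHS is 37/6.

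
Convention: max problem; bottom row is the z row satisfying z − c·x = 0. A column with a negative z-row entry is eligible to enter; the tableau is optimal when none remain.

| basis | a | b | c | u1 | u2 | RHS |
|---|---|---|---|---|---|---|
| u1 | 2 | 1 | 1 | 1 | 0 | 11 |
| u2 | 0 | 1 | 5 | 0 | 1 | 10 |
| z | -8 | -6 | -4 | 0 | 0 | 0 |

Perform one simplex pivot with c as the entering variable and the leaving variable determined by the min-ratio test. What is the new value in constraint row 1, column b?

4/5

Ratio test on column c — row 1: 11/1 = 11; row 2: 10/5 = 2. Minimum is 2 at row 2 (u2 leaves); pivot element 5.
Divide row 2 by 5; eliminate column c from the other rows.
Row 1 update in column b: 1 − 1·(1/5) = 4/5.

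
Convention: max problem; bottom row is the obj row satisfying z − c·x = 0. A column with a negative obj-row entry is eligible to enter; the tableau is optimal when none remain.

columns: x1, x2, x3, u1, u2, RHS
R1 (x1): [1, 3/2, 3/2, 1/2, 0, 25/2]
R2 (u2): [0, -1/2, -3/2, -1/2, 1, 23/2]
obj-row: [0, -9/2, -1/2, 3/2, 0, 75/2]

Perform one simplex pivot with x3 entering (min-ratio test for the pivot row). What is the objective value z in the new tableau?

125/3

Ratio test on column x3 — row 1: (25/2)/(3/2) = 25/3; row 2: entry -3/2 ≤ 0. Minimum is 25/3 at row 1 (x1 leaves); pivot element 3/2.
Pivot on row 1; the obj-row RHS becomes 75/2 − (-1/2)·(25/3) = 125/3.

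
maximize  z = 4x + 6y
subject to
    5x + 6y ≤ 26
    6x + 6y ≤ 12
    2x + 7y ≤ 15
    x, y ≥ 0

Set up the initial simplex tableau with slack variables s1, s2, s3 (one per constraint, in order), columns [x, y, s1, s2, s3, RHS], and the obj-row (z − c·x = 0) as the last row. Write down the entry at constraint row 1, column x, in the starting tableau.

5

Constraint 1 has coefficient 5 on x.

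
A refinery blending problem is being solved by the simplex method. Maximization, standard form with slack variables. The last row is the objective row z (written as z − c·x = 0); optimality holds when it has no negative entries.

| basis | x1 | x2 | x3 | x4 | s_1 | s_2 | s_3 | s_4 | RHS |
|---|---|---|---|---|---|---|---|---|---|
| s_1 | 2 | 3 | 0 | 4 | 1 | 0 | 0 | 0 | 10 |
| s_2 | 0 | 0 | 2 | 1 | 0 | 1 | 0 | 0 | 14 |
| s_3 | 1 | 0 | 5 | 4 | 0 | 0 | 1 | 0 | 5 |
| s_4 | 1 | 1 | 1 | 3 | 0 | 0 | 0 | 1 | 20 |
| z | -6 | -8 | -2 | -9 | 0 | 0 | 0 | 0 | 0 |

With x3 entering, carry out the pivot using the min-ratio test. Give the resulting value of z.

Ratio test on column x3 — row 1: entry 0 ≤ 0; row 2: 14/2 = 7; row 3: 5/5 = 1; row 4: 20/1 = 20. Minimum is 1 at row 3 (s_3 leaves); pivot element 5.
Pivot on row 3; the z-row RHS becomes 0 − (-2)·1 = 2.

2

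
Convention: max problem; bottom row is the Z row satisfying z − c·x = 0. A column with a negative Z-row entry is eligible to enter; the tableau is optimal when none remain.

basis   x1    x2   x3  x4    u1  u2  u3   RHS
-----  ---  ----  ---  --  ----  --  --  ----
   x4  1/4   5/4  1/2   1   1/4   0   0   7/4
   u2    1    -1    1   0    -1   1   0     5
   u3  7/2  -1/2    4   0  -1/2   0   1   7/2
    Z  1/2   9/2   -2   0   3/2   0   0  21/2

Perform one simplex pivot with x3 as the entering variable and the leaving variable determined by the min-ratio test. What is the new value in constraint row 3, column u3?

1/4

Ratio test on column x3 — row 1: (7/4)/(1/2) = 7/2; row 2: 5/1 = 5; row 3: (7/2)/4 = 7/8. Minimum is 7/8 at row 3 (u3 leaves); pivot element 4.
Divide row 3 by 4; eliminate column x3 from the other rows.
In the new row 3, the u3 entry is the old entry divided by the pivot: 1/4 = 1/4.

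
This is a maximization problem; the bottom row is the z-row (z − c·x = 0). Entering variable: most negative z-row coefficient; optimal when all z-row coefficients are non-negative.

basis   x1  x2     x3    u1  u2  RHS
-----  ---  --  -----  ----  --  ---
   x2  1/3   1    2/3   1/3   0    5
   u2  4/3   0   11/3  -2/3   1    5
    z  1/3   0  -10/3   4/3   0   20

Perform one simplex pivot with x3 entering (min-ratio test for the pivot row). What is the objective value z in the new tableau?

270/11

Ratio test on column x3 — row 1: 5/(2/3) = 15/2; row 2: 5/(11/3) = 15/11. Minimum is 15/11 at row 2 (u2 leaves); pivot element 11/3.
Pivot on row 2; the z-row RHS becomes 20 − (-10/3)·(15/11) = 270/11.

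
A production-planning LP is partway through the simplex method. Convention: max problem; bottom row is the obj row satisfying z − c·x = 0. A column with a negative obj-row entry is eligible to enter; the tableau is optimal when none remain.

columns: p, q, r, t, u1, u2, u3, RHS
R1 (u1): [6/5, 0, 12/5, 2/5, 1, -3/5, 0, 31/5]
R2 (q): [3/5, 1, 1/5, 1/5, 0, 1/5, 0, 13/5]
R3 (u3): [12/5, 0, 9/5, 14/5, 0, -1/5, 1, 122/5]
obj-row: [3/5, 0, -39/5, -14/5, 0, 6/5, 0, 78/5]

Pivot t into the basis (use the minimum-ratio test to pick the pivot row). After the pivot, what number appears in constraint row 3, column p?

Ratio test on column t — row 1: (31/5)/(2/5) = 31/2; row 2: (13/5)/(1/5) = 13; row 3: (122/5)/(14/5) = 61/7. Minimum is 61/7 at row 3 (u3 leaves); pivot element 14/5.
Divide row 3 by 14/5; eliminate column t from the other rows.
In the new row 3, the p entry is the old entry divided by the pivot: (12/5)/(14/5) = 6/7.

6/7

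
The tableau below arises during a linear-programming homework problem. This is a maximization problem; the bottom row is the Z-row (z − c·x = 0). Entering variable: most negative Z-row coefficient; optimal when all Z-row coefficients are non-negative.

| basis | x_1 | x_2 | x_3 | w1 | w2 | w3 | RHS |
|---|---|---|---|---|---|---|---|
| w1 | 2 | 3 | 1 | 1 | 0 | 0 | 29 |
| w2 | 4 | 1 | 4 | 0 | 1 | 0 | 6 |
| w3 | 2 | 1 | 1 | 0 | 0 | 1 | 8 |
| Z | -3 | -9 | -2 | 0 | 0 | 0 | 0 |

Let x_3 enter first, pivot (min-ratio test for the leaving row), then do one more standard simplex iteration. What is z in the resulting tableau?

Ratio test on column x_3 — row 1: 29/1 = 29; row 2: 6/4 = 3/2; row 3: 8/1 = 8. Minimum is 3/2 at row 2 (w2 leaves); pivot element 4.
Pivot on row 2; the Z-row RHS becomes 0 − (-2)·(3/2) = 3.
Next entering variable (most negative Z-row entry -17/2): x_2.
Ratio test on column x_2 — row 1: (55/2)/(11/4) = 10; row 2: (3/2)/(1/4) = 6; row 3: (13/2)/(3/4) = 26/3. Minimum is 6 at row 2 (x_3 leaves); pivot element 1/4.
After the second pivot the Z-row RHS is 3 − (-17/2)·6 = 54.

54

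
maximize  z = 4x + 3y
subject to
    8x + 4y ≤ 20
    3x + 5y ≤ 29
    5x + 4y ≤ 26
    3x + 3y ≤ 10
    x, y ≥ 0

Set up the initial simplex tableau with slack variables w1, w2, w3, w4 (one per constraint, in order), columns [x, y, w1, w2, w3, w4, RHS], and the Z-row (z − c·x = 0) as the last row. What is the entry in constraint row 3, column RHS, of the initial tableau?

26

The RHS of constraint 3 is b_3 = 26.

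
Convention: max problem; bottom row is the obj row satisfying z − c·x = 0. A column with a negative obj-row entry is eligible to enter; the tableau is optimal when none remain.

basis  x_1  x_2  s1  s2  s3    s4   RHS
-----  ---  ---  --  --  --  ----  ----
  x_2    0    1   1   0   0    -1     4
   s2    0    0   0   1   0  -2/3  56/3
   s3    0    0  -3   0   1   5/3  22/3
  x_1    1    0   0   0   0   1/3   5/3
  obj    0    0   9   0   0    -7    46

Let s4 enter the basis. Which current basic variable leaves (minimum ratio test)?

Column s4 entries and ratios — x_2: -1 ≤ 0, skip; s2: -2/3 ≤ 0, skip; s3: (22/3)/(5/3) = 22/5; x_1: (5/3)/(1/3) = 5.
Smallest ratio is 22/5 in the row of s3, so s3 leaves.

s3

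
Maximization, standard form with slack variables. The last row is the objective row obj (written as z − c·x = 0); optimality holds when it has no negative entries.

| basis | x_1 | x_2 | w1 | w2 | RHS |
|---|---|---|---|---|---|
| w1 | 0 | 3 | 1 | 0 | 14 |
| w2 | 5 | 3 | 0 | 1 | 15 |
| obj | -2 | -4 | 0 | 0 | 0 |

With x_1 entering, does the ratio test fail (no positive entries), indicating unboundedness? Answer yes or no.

Column x_1 has positive entries in row(s) 2, so the ratio test bounds it — not unbounded.

no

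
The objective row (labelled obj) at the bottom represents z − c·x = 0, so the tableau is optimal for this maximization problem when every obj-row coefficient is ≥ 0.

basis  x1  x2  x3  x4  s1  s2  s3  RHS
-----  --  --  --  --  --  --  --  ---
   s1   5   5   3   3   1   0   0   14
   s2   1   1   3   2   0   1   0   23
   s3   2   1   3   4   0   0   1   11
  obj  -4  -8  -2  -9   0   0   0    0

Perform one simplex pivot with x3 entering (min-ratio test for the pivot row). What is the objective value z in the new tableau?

Ratio test on column x3 — row 1: 14/3 = 14/3; row 2: 23/3 = 23/3; row 3: 11/3 = 11/3. Minimum is 11/3 at row 3 (s3 leaves); pivot element 3.
Pivot on row 3; the obj-row RHS becomes 0 − (-2)·(11/3) = 22/3.

22/3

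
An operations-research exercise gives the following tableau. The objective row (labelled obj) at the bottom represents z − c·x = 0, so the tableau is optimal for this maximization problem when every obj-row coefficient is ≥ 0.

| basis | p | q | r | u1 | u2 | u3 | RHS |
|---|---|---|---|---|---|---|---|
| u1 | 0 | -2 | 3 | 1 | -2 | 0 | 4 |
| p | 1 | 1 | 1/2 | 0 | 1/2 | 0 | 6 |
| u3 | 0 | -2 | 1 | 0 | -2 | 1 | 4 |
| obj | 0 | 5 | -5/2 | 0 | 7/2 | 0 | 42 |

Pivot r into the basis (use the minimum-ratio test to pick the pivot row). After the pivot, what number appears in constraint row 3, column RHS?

8/3

Ratio test on column r — row 1: 4/3 = 4/3; row 2: 6/(1/2) = 12; row 3: 4/1 = 4. Minimum is 4/3 at row 1 (u1 leaves); pivot element 3.
Divide row 1 by 3; eliminate column r from the other rows.
Row 3 update in column RHS: 4 − 1·(4/3) = 8/3.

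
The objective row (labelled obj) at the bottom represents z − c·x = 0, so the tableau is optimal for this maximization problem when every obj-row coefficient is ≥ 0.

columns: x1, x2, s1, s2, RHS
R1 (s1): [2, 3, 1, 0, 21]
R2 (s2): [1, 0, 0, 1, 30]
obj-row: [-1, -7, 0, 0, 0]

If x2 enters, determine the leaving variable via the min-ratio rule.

Column x2 entries and ratios — s1: 21/3 = 7; s2: 0 ≤ 0, skip.
Smallest ratio is 7 in the row of s1, so s1 leaves.

s1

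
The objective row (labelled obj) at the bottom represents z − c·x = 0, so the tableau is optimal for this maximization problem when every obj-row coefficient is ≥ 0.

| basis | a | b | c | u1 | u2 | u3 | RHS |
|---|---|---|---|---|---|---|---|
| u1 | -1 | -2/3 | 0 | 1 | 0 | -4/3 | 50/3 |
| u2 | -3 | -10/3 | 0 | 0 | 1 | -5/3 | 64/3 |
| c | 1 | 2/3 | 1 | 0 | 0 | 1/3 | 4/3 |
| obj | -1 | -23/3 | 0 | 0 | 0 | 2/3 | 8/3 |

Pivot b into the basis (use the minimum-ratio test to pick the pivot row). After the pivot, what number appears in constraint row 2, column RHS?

28

Ratio test on column b — row 1: entry -2/3 ≤ 0; row 2: entry -10/3 ≤ 0; row 3: (4/3)/(2/3) = 2. Minimum is 2 at row 3 (c leaves); pivot element 2/3.
Divide row 3 by 2/3; eliminate column b from the other rows.
Row 2 update in column RHS: 64/3 − (-10/3)·2 = 28.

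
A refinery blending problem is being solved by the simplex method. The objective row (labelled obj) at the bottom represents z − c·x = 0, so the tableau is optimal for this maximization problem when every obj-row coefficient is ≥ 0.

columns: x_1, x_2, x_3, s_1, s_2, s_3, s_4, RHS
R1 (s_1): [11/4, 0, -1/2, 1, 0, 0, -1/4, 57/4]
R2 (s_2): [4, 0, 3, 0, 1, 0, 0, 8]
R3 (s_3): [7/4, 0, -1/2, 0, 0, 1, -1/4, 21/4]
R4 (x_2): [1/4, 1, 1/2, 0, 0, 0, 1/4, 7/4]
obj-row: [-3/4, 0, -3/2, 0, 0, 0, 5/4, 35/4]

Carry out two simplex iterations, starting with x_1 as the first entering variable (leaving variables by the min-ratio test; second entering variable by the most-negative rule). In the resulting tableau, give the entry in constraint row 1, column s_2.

1/6

Ratio test on column x_1 — row 1: (57/4)/(11/4) = 57/11; row 2: 8/4 = 2; row 3: (21/4)/(7/4) = 3; row 4: (7/4)/(1/4) = 7. Minimum is 2 at row 2 (s_2 leaves); pivot element 4.
Divide row 2 by 4; eliminate column x_1 from the other rows.
Second iteration: most negative obj-row entry is -15/16 in column x_3, so x_3 enters.
Ratio test on column x_3 — row 1: entry -41/16 ≤ 0; row 2: 2/(3/4) = 8/3; row 3: entry -29/16 ≤ 0; row 4: (5/4)/(5/16) = 4. Minimum is 8/3 at row 2 (x_1 leaves); pivot element 3/4.
Divide row 2 by 3/4; eliminate column x_3 from the other rows.
After both pivots, the entry at constraint row 1, column s_2 is 1/6.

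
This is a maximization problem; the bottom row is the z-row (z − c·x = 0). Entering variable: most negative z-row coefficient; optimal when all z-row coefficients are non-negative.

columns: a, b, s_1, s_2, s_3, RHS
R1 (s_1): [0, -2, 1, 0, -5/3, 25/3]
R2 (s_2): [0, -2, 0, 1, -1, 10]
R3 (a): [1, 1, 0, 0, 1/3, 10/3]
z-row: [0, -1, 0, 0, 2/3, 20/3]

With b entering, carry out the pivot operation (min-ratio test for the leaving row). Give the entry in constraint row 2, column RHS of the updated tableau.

Ratio test on column b — row 1: entry -2 ≤ 0; row 2: entry -2 ≤ 0; row 3: (10/3)/1 = 10/3. Minimum is 10/3 at row 3 (a leaves); pivot element 1.
Divide row 3 by 1; eliminate column b from the other rows.
Row 2 update in column RHS: 10 − (-2)·(10/3) = 50/3.

50/3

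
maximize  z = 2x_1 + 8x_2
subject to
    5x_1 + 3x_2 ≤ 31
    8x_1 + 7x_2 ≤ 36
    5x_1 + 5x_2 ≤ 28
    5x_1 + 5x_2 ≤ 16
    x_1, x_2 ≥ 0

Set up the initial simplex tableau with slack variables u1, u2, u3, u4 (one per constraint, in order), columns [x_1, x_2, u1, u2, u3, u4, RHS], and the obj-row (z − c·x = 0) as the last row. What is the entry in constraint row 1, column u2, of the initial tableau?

0

Slack u2 belongs to constraint 2; its column is the unit vector e_2, so the entry in row 1 is 0.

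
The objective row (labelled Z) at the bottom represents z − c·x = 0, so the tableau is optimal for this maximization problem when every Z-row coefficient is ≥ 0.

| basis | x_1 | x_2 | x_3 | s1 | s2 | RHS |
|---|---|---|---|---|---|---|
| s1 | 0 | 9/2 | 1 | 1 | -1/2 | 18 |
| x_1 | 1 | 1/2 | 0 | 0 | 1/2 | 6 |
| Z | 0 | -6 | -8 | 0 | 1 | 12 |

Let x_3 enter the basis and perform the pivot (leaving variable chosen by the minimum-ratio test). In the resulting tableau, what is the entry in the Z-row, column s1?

Ratio test on column x_3 — row 1: 18/1 = 18; row 2: entry 0 ≤ 0. Minimum is 18 at row 1 (s1 leaves); pivot element 1.
Divide row 1 by 1; eliminate column x_3 from the other rows.
Z-row update in column s1: 0 − (-8)·1 = 8.

8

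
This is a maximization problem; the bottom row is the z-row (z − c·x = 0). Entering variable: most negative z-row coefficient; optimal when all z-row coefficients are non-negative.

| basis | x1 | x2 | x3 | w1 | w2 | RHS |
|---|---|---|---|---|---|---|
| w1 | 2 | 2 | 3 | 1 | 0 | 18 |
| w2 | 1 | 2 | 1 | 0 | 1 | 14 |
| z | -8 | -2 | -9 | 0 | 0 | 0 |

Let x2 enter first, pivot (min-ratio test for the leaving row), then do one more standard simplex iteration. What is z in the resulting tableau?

Ratio test on column x2 — row 1: 18/2 = 9; row 2: 14/2 = 7. Minimum is 7 at row 2 (w2 leaves); pivot element 2.
Pivot on row 2; the z-row RHS becomes 0 − (-2)·7 = 14.
Next entering variable (most negative z-row entry -8): x3.
Ratio test on column x3 — row 1: 4/2 = 2; row 2: 7/(1/2) = 14. Minimum is 2 at row 1 (w1 leaves); pivot element 2.
After the second pivot the z-row RHS is 14 − (-8)·2 = 30.

30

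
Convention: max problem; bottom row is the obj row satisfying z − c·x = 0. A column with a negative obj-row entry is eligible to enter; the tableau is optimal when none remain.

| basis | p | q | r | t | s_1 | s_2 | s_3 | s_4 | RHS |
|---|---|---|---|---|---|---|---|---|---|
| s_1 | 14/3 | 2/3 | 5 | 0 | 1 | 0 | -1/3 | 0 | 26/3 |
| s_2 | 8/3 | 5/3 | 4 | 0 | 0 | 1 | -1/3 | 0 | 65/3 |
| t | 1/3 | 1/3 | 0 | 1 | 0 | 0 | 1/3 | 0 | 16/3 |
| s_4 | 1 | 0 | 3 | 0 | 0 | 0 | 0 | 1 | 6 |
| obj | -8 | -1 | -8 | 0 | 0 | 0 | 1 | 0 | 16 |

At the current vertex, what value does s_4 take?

s_4 is basic (row 4); its value is the RHS of that row, 6.

6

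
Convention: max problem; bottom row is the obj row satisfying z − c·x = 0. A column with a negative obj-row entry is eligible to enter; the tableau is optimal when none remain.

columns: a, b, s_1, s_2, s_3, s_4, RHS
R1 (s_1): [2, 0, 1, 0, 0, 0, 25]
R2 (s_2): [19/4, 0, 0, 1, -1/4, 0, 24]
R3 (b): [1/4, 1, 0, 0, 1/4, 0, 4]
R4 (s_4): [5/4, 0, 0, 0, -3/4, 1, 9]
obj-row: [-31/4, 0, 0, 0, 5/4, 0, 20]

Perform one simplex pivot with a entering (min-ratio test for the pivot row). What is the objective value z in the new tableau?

1124/19

Ratio test on column a — row 1: 25/2 = 25/2; row 2: 24/(19/4) = 96/19; row 3: 4/(1/4) = 16; row 4: 9/(5/4) = 36/5. Minimum is 96/19 at row 2 (s_2 leaves); pivot element 19/4.
Pivot on row 2; the obj-row RHS becomes 20 − (-31/4)·(96/19) = 1124/19.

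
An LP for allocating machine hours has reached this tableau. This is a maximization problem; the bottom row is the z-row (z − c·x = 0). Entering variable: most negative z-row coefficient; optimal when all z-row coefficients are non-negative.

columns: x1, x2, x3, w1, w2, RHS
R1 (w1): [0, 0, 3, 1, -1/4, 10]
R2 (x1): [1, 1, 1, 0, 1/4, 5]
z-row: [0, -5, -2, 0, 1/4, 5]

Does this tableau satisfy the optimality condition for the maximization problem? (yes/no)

no

The z-row has a negative entry -5 in column x2, so it is not optimal.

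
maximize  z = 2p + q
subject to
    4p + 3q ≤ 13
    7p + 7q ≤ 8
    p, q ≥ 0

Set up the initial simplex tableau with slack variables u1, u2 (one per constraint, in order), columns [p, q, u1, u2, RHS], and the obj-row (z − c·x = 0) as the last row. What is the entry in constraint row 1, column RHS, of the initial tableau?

The RHS of constraint 1 is b_1 = 13.

13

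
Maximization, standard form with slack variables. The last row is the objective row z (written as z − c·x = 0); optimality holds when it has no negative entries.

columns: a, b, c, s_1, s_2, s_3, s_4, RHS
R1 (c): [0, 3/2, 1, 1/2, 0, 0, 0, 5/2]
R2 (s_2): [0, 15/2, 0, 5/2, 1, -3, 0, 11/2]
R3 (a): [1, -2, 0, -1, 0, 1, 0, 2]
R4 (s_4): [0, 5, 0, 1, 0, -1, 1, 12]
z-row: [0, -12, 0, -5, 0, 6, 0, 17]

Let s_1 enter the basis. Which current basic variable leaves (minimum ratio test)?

Column s_1 entries and ratios — c: (5/2)/(1/2) = 5; s_2: (11/2)/(5/2) = 11/5; a: -1 ≤ 0, skip; s_4: 12/1 = 12.
Smallest ratio is 11/5 in the row of s_2, so s_2 leaves.

s_2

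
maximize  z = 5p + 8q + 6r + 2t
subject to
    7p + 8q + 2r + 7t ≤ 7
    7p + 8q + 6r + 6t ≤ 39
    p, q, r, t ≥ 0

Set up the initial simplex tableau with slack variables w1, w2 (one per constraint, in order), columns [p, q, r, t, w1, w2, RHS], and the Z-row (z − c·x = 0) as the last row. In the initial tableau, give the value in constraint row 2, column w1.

Slack w1 belongs to constraint 1; its column is the unit vector e_1, so the entry in row 2 is 0.

0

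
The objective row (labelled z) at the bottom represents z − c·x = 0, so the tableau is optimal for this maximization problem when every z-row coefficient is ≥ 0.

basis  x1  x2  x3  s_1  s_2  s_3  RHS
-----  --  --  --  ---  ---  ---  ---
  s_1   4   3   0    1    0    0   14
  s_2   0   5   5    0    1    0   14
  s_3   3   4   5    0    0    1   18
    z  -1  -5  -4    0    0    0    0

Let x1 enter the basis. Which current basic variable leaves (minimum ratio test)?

Column x1 entries and ratios — s_1: 14/4 = 7/2; s_2: 0 ≤ 0, skip; s_3: 18/3 = 6.
Smallest ratio is 7/2 in the row of s_1, so s_1 leaves.

s_1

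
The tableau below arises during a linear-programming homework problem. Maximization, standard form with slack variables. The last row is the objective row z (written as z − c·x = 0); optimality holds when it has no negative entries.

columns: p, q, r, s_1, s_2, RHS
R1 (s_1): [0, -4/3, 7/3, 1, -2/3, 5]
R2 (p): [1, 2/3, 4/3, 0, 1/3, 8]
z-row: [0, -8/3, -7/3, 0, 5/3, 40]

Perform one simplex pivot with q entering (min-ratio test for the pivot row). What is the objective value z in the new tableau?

Ratio test on column q — row 1: entry -4/3 ≤ 0; row 2: 8/(2/3) = 12. Minimum is 12 at row 2 (p leaves); pivot element 2/3.
Pivot on row 2; the z-row RHS becomes 40 − (-8/3)·12 = 72.

72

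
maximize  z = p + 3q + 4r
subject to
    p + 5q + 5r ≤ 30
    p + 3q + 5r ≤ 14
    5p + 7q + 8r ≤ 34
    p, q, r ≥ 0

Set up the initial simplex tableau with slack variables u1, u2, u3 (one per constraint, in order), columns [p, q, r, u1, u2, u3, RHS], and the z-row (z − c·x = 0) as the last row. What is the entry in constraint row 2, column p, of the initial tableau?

1

Constraint 2 has coefficient 1 on p.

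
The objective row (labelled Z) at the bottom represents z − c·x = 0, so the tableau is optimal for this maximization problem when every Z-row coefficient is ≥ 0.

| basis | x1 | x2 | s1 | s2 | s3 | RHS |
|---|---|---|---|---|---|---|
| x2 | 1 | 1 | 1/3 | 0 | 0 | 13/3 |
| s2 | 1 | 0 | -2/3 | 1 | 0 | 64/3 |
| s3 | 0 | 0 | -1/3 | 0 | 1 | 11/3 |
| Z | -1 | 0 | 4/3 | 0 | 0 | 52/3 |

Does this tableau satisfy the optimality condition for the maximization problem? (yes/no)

no

The Z-row has a negative entry -1 in column x1, so it is not optimal.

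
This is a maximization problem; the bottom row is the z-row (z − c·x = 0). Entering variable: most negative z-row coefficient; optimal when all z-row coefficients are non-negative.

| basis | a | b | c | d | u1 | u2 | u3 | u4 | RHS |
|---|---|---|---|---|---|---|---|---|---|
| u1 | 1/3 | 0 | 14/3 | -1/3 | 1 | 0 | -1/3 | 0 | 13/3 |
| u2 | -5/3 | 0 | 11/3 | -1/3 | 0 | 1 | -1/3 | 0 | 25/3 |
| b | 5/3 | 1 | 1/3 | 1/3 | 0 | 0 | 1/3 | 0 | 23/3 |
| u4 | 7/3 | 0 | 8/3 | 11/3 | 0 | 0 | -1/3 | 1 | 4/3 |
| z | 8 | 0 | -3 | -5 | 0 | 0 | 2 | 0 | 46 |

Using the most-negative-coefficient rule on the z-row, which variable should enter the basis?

Negative z-row entries: c: -3, d: -5.
The most negative is -5 in column d, so d enters.

d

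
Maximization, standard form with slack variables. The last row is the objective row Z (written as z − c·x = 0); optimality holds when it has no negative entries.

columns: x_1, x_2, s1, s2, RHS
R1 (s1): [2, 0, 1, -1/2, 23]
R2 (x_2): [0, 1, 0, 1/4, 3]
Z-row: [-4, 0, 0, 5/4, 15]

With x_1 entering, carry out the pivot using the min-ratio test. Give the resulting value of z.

Ratio test on column x_1 — row 1: 23/2 = 23/2; row 2: entry 0 ≤ 0. Minimum is 23/2 at row 1 (s1 leaves); pivot element 2.
Pivot on row 1; the Z-row RHS becomes 15 − (-4)·(23/2) = 61.

61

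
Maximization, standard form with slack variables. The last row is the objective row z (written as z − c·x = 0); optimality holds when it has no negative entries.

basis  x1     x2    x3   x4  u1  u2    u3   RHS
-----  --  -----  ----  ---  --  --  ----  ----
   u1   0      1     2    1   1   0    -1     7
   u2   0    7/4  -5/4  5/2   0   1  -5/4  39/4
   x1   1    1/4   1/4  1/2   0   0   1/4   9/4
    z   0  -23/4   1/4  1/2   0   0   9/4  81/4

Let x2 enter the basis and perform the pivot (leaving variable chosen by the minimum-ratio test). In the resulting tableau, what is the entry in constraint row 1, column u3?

Ratio test on column x2 — row 1: 7/1 = 7; row 2: (39/4)/(7/4) = 39/7; row 3: (9/4)/(1/4) = 9. Minimum is 39/7 at row 2 (u2 leaves); pivot element 7/4.
Divide row 2 by 7/4; eliminate column x2 from the other rows.
Row 1 update in column u3: -1 − 1·(-5/7) = -2/7.

-2/7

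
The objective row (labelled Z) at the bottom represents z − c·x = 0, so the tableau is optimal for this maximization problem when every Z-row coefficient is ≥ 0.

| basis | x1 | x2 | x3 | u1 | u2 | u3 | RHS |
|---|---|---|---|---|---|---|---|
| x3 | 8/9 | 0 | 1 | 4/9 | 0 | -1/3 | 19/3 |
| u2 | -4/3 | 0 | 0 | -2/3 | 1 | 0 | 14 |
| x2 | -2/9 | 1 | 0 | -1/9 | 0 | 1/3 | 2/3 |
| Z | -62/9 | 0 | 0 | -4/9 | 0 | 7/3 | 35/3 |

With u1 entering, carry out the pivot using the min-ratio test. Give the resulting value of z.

Ratio test on column u1 — row 1: (19/3)/(4/9) = 57/4; row 2: entry -2/3 ≤ 0; row 3: entry -1/9 ≤ 0. Minimum is 57/4 at row 1 (x3 leaves); pivot element 4/9.
Pivot on row 1; the Z-row RHS becomes 35/3 − (-4/9)·(57/4) = 18.

18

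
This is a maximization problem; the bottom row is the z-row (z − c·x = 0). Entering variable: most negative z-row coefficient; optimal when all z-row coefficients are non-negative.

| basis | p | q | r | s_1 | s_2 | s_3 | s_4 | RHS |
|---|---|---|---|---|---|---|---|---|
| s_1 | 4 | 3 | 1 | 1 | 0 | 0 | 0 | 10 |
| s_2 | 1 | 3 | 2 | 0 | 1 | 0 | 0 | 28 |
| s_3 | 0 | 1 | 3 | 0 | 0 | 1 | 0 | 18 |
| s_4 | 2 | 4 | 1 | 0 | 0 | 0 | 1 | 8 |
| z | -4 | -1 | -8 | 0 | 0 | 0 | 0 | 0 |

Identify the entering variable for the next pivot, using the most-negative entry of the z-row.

r

Negative z-row entries: p: -4, q: -1, r: -8.
The most negative is -8 in column r, so r enters.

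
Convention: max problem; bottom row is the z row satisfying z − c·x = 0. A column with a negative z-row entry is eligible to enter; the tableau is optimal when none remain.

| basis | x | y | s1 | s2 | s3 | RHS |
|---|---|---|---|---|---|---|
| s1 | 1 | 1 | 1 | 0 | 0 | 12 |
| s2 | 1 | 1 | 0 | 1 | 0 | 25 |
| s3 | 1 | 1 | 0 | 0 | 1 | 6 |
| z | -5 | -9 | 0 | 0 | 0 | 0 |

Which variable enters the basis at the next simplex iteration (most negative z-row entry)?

Negative z-row entries: x: -5, y: -9.
The most negative is -9 in column y, so y enters.

y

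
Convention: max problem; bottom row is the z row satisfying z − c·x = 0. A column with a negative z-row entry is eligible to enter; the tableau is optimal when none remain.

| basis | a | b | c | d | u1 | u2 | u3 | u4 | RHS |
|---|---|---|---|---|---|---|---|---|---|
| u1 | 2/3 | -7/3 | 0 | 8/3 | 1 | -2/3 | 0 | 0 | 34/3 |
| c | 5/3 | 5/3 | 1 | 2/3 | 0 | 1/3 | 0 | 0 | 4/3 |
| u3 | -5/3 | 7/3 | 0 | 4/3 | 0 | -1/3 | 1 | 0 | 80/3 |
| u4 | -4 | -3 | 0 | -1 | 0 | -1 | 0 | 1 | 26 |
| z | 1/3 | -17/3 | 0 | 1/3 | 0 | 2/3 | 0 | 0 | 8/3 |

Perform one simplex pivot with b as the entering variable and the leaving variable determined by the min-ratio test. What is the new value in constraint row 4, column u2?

Ratio test on column b — row 1: entry -7/3 ≤ 0; row 2: (4/3)/(5/3) = 4/5; row 3: (80/3)/(7/3) = 80/7; row 4: entry -3 ≤ 0. Minimum is 4/5 at row 2 (c leaves); pivot element 5/3.
Divide row 2 by 5/3; eliminate column b from the other rows.
Row 4 update in column u2: -1 − (-3)·(1/5) = -2/5.

-2/5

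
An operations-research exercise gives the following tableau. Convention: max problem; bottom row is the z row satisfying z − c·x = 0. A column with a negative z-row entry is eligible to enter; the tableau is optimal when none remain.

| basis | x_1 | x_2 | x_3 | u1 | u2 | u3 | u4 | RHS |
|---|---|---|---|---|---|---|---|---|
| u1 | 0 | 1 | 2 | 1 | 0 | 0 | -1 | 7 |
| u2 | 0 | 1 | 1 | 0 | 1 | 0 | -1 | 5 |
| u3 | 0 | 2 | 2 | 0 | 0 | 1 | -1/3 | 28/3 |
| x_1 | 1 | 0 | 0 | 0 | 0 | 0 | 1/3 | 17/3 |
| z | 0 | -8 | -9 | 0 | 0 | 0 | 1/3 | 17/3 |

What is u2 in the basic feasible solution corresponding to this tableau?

u2 is basic (row 2); its value is the RHS of that row, 5.

5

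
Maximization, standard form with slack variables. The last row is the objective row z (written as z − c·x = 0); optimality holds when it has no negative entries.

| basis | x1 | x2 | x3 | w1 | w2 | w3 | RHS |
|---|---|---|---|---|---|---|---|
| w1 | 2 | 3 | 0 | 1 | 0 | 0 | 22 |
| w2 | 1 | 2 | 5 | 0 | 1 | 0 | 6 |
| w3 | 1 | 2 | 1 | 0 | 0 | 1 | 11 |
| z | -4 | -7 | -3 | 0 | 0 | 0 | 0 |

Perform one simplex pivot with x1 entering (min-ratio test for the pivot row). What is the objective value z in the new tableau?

24

Ratio test on column x1 — row 1: 22/2 = 11; row 2: 6/1 = 6; row 3: 11/1 = 11. Minimum is 6 at row 2 (w2 leaves); pivot element 1.
Pivot on row 2; the z-row RHS becomes 0 − (-4)·6 = 24.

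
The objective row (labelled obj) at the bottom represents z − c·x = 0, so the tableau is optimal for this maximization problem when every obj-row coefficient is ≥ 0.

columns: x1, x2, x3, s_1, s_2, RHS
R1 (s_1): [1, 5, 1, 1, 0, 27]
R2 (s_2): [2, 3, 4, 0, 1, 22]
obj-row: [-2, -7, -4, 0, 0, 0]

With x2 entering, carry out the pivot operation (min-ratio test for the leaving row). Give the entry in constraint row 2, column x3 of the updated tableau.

17/5

Ratio test on column x2 — row 1: 27/5 = 27/5; row 2: 22/3 = 22/3. Minimum is 27/5 at row 1 (s_1 leaves); pivot element 5.
Divide row 1 by 5; eliminate column x2 from the other rows.
Row 2 update in column x3: 4 − 3·(1/5) = 17/5.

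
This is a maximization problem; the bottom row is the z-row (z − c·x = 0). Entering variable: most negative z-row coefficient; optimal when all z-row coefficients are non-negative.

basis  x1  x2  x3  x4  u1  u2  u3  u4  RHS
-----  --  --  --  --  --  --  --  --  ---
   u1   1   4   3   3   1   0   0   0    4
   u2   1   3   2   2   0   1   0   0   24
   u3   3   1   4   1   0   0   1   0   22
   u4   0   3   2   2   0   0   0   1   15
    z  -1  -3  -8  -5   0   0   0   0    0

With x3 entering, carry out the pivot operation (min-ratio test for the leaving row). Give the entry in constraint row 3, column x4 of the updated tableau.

-3

Ratio test on column x3 — row 1: 4/3 = 4/3; row 2: 24/2 = 12; row 3: 22/4 = 11/2; row 4: 15/2 = 15/2. Minimum is 4/3 at row 1 (u1 leaves); pivot element 3.
Divide row 1 by 3; eliminate column x3 from the other rows.
Row 3 update in column x4: 1 − 4·1 = -3.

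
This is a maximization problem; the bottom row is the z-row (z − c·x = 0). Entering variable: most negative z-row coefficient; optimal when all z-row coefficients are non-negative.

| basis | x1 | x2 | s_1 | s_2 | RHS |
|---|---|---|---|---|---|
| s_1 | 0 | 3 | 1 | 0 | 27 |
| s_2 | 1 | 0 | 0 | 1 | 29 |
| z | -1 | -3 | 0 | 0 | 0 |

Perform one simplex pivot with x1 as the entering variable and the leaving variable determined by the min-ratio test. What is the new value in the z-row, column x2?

Ratio test on column x1 — row 1: entry 0 ≤ 0; row 2: 29/1 = 29. Minimum is 29 at row 2 (s_2 leaves); pivot element 1.
Divide row 2 by 1; eliminate column x1 from the other rows.
z-row update in column x2: -3 − (-1)·0 = -3.

-3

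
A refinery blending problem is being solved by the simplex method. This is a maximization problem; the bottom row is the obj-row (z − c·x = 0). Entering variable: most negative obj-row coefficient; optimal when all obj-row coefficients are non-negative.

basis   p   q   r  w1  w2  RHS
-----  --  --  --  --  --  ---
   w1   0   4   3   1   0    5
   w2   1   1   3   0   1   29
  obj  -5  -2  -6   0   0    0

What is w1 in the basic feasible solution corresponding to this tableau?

5

w1 is basic (row 1); its value is the RHS of that row, 5.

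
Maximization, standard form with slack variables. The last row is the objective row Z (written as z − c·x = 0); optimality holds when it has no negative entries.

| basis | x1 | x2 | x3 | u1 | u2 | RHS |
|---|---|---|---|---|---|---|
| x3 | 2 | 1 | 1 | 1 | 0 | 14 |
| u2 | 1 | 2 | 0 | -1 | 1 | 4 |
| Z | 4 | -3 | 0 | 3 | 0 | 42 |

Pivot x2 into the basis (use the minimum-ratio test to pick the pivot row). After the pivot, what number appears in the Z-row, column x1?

11/2

Ratio test on column x2 — row 1: 14/1 = 14; row 2: 4/2 = 2. Minimum is 2 at row 2 (u2 leaves); pivot element 2.
Divide row 2 by 2; eliminate column x2 from the other rows.
Z-row update in column x1: 4 − (-3)·(1/2) = 11/2.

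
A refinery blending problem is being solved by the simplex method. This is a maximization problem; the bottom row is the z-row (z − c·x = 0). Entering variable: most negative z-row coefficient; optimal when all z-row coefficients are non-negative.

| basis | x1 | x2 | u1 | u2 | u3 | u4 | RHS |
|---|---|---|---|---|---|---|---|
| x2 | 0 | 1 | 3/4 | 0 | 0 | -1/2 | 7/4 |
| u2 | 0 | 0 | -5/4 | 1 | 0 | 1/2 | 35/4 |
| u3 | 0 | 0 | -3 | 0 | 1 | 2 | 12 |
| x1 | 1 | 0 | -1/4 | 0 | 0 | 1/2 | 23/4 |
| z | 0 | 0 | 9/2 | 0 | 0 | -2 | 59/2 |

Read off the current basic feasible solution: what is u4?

u4 is not in the basis, so in the current basic feasible solution u4 = 0.

0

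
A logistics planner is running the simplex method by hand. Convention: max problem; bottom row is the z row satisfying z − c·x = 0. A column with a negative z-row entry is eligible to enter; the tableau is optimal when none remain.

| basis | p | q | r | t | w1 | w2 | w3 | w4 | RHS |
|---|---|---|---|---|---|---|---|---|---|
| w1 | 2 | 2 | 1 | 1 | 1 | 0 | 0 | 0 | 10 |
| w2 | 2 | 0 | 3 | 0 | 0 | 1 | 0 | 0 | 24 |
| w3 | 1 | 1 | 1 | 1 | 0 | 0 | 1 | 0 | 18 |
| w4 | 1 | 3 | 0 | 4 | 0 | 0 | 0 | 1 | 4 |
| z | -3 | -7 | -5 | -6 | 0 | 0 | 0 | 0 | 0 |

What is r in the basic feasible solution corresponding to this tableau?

0

r is not in the basis, so in the current basic feasible solution r = 0.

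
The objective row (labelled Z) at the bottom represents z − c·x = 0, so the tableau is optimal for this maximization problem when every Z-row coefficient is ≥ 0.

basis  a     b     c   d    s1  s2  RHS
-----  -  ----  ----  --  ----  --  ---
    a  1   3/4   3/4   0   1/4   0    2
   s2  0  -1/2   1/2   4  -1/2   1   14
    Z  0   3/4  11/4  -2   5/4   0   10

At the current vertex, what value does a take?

2

a is basic (row 1); its value is the RHS of that row, 2.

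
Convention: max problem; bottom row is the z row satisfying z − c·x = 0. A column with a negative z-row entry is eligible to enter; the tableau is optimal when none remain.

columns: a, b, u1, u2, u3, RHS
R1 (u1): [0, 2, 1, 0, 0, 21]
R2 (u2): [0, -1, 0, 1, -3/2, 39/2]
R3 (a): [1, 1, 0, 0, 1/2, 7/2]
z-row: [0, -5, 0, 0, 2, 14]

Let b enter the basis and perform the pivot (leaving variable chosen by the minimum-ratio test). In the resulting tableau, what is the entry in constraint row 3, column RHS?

Ratio test on column b — row 1: 21/2 = 21/2; row 2: entry -1 ≤ 0; row 3: (7/2)/1 = 7/2. Minimum is 7/2 at row 3 (a leaves); pivot element 1.
Divide row 3 by 1; eliminate column b from the other rows.
In the new row 3, the RHS entry is the old entry divided by the pivot: (7/2)/1 = 7/2.

7/2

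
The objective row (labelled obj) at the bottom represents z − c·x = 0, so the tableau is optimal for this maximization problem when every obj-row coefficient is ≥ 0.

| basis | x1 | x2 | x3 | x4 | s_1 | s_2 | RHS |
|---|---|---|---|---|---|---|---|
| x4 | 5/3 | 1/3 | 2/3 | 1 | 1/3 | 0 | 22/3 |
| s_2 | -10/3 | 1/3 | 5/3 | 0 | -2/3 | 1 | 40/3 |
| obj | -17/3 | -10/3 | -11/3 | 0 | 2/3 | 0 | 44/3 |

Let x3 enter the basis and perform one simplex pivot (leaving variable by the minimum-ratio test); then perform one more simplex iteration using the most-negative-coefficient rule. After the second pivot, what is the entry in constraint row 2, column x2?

1/3

Ratio test on column x3 — row 1: (22/3)/(2/3) = 11; row 2: (40/3)/(5/3) = 8. Minimum is 8 at row 2 (s_2 leaves); pivot element 5/3.
Divide row 2 by 5/3; eliminate column x3 from the other rows.
Second iteration: most negative obj-row entry is -13 in column x1, so x1 enters.
Ratio test on column x1 — row 1: 2/3 = 2/3; row 2: entry -2 ≤ 0. Minimum is 2/3 at row 1 (x4 leaves); pivot element 3.
Divide row 1 by 3; eliminate column x1 from the other rows.
After both pivots, the entry at constraint row 2, column x2 is 1/3.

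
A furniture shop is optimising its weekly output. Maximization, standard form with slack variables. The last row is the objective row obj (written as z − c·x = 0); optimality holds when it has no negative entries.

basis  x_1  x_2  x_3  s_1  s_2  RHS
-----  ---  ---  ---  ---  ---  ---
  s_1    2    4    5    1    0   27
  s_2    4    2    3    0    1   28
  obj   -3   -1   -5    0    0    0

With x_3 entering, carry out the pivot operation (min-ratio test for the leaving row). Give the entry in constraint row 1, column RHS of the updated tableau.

27/5

Ratio test on column x_3 — row 1: 27/5 = 27/5; row 2: 28/3 = 28/3. Minimum is 27/5 at row 1 (s_1 leaves); pivot element 5.
Divide row 1 by 5; eliminate column x_3 from the other rows.
In the new row 1, the RHS entry is the old entry divided by the pivot: 27/5 = 27/5.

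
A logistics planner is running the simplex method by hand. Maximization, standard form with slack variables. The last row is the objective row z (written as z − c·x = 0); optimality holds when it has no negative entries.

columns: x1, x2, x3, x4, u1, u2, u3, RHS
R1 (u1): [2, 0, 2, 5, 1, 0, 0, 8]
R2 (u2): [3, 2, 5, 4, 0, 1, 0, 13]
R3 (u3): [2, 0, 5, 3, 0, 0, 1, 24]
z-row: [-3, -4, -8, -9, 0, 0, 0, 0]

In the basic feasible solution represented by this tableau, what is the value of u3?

24

u3 is basic (row 3); its value is the RHS of that row, 24.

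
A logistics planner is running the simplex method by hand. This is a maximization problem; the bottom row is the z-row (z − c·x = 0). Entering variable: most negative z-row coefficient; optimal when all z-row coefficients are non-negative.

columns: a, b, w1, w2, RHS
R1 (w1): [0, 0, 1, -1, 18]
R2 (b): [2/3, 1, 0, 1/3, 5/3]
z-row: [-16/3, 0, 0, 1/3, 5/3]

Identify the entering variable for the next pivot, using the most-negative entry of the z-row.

a

Negative z-row entries: a: -16/3.
The most negative is -16/3 in column a, so a enters.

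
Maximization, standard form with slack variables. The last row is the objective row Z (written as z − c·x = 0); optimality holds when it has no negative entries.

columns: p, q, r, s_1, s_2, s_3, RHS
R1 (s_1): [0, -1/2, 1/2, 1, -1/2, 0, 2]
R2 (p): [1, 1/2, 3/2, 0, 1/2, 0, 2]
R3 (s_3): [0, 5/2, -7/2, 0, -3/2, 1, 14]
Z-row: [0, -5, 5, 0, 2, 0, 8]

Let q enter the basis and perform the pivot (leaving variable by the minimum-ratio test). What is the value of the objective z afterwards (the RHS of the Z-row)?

28

Ratio test on column q — row 1: entry -1/2 ≤ 0; row 2: 2/(1/2) = 4; row 3: 14/(5/2) = 28/5. Minimum is 4 at row 2 (p leaves); pivot element 1/2.
Pivot on row 2; the Z-row RHS becomes 8 − (-5)·4 = 28.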